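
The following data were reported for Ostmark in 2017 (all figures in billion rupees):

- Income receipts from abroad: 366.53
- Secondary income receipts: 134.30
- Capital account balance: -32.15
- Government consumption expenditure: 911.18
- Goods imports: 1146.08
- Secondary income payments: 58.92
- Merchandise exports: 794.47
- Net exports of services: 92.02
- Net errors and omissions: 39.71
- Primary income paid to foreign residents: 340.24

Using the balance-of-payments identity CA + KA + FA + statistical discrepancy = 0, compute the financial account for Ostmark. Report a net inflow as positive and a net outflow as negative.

150.36

Goods balance = 794.47 - 1146.08 = -351.61
Services balance = 92.02
Trade balance (goods + services) = -351.61 + 92.02 = -259.59
Net primary income = 366.53 - 340.24 = 26.29
Net secondary income = 134.30 - 58.92 = 75.38
Current account = -259.59 + 26.29 + 75.38 = -157.92
Financial account = -(-157.92 + (-32.15) + 39.71) = 150.36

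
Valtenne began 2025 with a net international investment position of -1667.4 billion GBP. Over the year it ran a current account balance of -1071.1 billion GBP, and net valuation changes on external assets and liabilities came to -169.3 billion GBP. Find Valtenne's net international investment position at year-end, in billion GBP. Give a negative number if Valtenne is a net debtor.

Change in NIIP = current account + net valuation change = -1071.1 + (-169.3) = -1240.4
End-of-year NIIP = -1667.4 + (-1240.4) = -2907.8

-2907.8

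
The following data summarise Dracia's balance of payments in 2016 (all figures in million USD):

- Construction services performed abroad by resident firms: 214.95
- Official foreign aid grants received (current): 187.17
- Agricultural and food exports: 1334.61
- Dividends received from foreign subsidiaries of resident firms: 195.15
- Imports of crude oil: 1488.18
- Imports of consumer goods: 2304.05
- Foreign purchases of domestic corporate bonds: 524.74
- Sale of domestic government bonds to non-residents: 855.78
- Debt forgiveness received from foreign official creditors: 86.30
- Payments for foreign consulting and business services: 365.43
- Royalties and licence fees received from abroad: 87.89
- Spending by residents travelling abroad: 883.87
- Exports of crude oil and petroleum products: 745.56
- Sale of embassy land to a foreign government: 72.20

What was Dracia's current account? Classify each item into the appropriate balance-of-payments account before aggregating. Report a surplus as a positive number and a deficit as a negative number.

Goods: 1334.61 + 745.56 - 2304.05 - 1488.18 = -1712.06
Services: -365.43 - 883.87 + 87.89 + 214.95 = -946.46
Primary income: 195.15
Secondary income: 187.17
Current account = (-1712.06) + (-946.46) + 195.15 + 187.17 = -2276.20
(Excluded from the current account — financial account: foreign purchases of domestic corporate bonds 524.74, sale of domestic government bonds to non-residents 855.78; capital account: debt forgiveness received from foreign official creditors 86.30, sale of embassy land to a foreign government 72.20.)

-2276.20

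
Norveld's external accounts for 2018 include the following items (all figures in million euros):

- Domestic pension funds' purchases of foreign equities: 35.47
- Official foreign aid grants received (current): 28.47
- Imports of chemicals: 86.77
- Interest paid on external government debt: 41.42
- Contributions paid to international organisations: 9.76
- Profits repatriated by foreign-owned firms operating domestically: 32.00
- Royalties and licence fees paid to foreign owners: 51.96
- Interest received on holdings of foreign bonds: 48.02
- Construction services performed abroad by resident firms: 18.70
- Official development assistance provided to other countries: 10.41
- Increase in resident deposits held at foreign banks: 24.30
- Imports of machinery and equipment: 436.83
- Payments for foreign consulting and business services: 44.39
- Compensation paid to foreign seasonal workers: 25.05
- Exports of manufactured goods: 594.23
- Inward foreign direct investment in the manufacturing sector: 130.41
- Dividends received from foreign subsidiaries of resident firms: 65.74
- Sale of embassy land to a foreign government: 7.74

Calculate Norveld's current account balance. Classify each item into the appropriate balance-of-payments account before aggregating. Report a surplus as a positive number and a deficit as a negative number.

16.57

Goods: 594.23 - 436.83 - 86.77 = 70.63
Services: 18.70 - 51.96 - 44.39 = -77.65
Primary income: -41.42 + 65.74 + 48.02 - 32.00 - 25.05 = 15.29
Secondary income: -9.76 + 28.47 - 10.41 = 8.30
Current account = 70.63 + (-77.65) + 15.29 + 8.30 = 16.57
(Excluded from the current account — financial account: domestic pension funds' purchases of foreign equities 35.47, increase in resident deposits held at foreign banks 24.30, inward foreign direct investment in the manufacturing sector 130.41; capital account: sale of embassy land to a foreign government 7.74.)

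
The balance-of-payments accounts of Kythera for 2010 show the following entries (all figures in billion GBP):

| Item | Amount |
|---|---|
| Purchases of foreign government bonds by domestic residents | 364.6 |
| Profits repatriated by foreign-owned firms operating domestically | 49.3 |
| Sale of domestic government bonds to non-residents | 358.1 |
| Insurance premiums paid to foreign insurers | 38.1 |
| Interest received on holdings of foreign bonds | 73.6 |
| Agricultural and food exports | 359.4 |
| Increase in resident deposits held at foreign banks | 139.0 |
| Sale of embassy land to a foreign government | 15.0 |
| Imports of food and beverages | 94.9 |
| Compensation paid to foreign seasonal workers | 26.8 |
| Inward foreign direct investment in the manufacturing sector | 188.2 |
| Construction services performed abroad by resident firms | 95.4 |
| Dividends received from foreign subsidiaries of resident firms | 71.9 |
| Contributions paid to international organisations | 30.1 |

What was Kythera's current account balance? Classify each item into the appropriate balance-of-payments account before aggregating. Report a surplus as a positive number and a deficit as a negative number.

361.1

Goods: 359.4 - 94.9 = 264.5
Services: 95.4 - 38.1 = 57.3
Primary income: -49.3 + 73.6 - 26.8 + 71.9 = 69.4
Secondary income: -30.1
Current account = 264.5 + 57.3 + 69.4 + (-30.1) = 361.1
(Excluded from the current account — financial account: purchases of foreign government bonds by domestic residents 364.6, sale of domestic government bonds to non-residents 358.1, increase in resident deposits held at foreign banks 139.0, inward foreign direct investment in the manufacturing sector 188.2; capital account: sale of embassy land to a foreign government 15.0.)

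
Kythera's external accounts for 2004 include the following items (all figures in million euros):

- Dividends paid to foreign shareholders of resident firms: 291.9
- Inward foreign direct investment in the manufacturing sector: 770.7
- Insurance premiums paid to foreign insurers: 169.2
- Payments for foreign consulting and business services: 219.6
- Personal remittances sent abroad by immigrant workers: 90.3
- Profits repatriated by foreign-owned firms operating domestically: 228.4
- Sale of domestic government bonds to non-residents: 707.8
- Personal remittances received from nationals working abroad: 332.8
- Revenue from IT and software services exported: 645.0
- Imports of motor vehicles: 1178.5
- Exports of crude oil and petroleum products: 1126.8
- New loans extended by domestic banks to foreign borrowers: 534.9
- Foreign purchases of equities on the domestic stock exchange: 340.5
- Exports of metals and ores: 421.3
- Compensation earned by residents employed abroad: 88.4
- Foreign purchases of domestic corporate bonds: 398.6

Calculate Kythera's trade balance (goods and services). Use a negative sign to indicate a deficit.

Goods: 1126.8 - 1178.5 + 421.3 = 369.6
Services: -169.2 - 219.6 + 645.0 = 256.2
Trade balance = 369.6 + 256.2 = 625.8
(Excluded from the trade balance — primary income: dividends paid to foreign shareholders of resident firms 291.9, profits repatriated by foreign-owned firms operating domestically 228.4, compensation earned by residents employed abroad 88.4; financial account: inward foreign direct investment in the manufacturing sector 770.7, sale of domestic government bonds to non-residents 707.8, new loans extended by domestic banks to foreign borrowers 534.9, foreign purchases of equities on the domestic stock exchange 340.5, foreign purchases of domestic corporate bonds 398.6; secondary income: personal remittances sent abroad by immigrant workers 90.3, personal remittances received from nationals working abroad 332.8.)

625.8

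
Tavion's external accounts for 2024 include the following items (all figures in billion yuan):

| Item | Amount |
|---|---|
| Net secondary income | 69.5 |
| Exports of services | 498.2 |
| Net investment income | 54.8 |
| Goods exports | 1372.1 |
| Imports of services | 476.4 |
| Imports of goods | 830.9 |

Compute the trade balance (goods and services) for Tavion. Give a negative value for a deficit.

563.0

Goods balance = 1372.1 - 830.9 = 541.2
Services balance = 498.2 - 476.4 = 21.8
Trade balance (goods + services) = 541.2 + 21.8 = 563.0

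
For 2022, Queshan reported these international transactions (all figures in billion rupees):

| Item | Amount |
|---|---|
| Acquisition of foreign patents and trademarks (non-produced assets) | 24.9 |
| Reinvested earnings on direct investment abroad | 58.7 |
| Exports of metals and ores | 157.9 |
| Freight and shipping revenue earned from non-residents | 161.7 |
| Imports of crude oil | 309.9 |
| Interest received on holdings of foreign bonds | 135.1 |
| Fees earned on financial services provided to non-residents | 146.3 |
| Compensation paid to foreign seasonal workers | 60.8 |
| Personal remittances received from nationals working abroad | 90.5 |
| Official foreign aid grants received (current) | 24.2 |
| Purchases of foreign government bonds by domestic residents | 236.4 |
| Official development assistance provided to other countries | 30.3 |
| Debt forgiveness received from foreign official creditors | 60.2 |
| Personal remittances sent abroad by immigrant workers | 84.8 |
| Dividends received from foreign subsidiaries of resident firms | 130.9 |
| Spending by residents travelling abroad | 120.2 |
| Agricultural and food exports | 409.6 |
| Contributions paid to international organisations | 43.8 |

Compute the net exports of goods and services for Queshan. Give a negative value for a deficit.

445.4

Goods: 157.9 + 409.6 - 309.9 = 257.6
Services: 146.3 + 161.7 - 120.2 = 187.8
Trade balance = 257.6 + 187.8 = 445.4
(Excluded from the trade balance — capital account: acquisition of foreign patents and trademarks (non-produced assets) 24.9, debt forgiveness received from foreign official creditors 60.2; primary income: reinvested earnings on direct investment abroad 58.7, interest received on holdings of foreign bonds 135.1, compensation paid to foreign seasonal workers 60.8, dividends received from foreign subsidiaries of resident firms 130.9; secondary income: personal remittances received from nationals working abroad 90.5, official foreign aid grants received (current) 24.2, official development assistance provided to other countries 30.3, personal remittances sent abroad by immigrant workers 84.8, contributions paid to international organisations 43.8; financial account: purchases of foreign government bonds by domestic residents 236.4.)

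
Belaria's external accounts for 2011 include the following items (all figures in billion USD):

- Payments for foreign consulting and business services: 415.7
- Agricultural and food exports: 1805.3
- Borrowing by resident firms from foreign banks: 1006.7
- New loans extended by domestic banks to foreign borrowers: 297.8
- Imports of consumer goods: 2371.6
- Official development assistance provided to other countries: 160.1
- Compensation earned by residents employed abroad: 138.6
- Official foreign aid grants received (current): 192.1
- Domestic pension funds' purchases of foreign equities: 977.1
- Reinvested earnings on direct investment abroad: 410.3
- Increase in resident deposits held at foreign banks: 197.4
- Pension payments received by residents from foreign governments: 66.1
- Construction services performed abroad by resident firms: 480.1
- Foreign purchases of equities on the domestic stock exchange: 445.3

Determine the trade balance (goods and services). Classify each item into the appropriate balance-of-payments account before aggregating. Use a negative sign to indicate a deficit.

-501.9

Goods: -2371.6 + 1805.3 = -566.3
Services: 480.1 - 415.7 = 64.4
Trade balance = -566.3 + 64.4 = -501.9
(Excluded from the trade balance — financial account: borrowing by resident firms from foreign banks 1006.7, new loans extended by domestic banks to foreign borrowers 297.8, domestic pension funds' purchases of foreign equities 977.1, increase in resident deposits held at foreign banks 197.4, foreign purchases of equities on the domestic stock exchange 445.3; secondary income: official development assistance provided to other countries 160.1, official foreign aid grants received (current) 192.1, pension payments received by residents from foreign governments 66.1; primary income: compensation earned by residents employed abroad 138.6, reinvested earnings on direct investment abroad 410.3.)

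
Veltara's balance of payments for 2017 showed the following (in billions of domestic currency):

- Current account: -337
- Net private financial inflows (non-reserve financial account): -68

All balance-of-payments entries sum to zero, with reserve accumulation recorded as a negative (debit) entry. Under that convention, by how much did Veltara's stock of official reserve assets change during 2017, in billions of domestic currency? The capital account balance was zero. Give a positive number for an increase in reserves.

Official reserve transactions balance = -((-337) + (-68)) = 405
An accumulation of reserves is recorded as a debit (negative entry), so the change in the stock of reserves is the negative of that balance.
Change in official reserves = -(405) = -405

-405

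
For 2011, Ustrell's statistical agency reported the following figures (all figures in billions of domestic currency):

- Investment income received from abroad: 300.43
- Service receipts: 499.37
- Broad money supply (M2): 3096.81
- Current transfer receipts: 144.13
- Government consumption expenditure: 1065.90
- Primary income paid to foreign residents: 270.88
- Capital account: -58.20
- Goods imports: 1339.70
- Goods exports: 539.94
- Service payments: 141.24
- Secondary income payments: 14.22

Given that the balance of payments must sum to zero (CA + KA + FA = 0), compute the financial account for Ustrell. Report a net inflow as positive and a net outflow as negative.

340.37

Goods balance = 539.94 - 1339.70 = -799.76
Services balance = 499.37 - 141.24 = 358.13
Trade balance (goods + services) = -799.76 + 358.13 = -441.63
Net primary income = 300.43 - 270.88 = 29.55
Net secondary income = 144.13 - 14.22 = 129.91
Current account = -441.63 + 29.55 + 129.91 = -282.17
Financial account = -(-282.17 + (-58.20)) = 340.37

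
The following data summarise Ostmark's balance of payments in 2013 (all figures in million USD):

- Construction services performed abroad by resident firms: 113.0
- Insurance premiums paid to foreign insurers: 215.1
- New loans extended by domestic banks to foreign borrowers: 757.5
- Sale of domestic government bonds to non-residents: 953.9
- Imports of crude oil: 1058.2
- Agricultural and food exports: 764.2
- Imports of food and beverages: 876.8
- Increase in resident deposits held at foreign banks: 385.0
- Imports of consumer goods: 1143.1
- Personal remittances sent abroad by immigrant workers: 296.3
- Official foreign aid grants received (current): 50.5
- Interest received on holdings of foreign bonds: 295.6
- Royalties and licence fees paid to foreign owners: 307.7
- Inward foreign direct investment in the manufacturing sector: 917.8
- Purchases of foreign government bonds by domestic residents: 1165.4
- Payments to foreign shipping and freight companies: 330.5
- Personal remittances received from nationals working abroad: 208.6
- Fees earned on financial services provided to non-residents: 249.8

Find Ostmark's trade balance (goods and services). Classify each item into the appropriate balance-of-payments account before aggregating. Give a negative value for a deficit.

-2804.4

Goods: -1143.1 + 764.2 - 876.8 - 1058.2 = -2313.9
Services: 113.0 + 249.8 - 307.7 - 330.5 - 215.1 = -490.5
Trade balance = -2313.9 + (-490.5) = -2804.4
(Excluded from the trade balance — financial account: new loans extended by domestic banks to foreign borrowers 757.5, sale of domestic government bonds to non-residents 953.9, increase in resident deposits held at foreign banks 385.0, inward foreign direct investment in the manufacturing sector 917.8, purchases of foreign government bonds by domestic residents 1165.4; secondary income: personal remittances sent abroad by immigrant workers 296.3, official foreign aid grants received (current) 50.5, personal remittances received from nationals working abroad 208.6; primary income: interest received on holdings of foreign bonds 295.6.)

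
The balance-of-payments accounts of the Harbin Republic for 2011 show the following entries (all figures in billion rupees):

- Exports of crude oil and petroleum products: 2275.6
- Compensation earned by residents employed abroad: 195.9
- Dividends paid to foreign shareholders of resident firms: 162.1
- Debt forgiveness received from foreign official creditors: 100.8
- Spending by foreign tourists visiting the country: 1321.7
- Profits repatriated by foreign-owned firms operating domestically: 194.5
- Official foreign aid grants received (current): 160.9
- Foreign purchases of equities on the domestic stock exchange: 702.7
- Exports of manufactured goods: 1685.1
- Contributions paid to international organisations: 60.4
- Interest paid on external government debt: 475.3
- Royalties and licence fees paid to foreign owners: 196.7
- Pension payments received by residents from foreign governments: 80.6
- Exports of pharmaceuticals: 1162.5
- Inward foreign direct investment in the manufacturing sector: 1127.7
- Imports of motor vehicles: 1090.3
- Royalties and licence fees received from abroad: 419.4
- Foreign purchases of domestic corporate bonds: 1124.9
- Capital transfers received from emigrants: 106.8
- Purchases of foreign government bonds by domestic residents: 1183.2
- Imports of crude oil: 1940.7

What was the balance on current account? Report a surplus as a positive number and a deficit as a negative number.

Goods: 1685.1 + 2275.6 + 1162.5 - 1090.3 - 1940.7 = 2092.2
Services: -196.7 + 1321.7 + 419.4 = 1544.4
Primary income: -475.3 - 162.1 - 194.5 + 195.9 = -636.0
Secondary income: -60.4 + 160.9 + 80.6 = 181.1
Current account = 2092.2 + 1544.4 + (-636.0) + 181.1 = 3181.7
(Excluded from the current account — capital account: debt forgiveness received from foreign official creditors 100.8, capital transfers received from emigrants 106.8; financial account: foreign purchases of equities on the domestic stock exchange 702.7, inward foreign direct investment in the manufacturing sector 1127.7, foreign purchases of domestic corporate bonds 1124.9, purchases of foreign government bonds by domestic residents 1183.2.)

3181.7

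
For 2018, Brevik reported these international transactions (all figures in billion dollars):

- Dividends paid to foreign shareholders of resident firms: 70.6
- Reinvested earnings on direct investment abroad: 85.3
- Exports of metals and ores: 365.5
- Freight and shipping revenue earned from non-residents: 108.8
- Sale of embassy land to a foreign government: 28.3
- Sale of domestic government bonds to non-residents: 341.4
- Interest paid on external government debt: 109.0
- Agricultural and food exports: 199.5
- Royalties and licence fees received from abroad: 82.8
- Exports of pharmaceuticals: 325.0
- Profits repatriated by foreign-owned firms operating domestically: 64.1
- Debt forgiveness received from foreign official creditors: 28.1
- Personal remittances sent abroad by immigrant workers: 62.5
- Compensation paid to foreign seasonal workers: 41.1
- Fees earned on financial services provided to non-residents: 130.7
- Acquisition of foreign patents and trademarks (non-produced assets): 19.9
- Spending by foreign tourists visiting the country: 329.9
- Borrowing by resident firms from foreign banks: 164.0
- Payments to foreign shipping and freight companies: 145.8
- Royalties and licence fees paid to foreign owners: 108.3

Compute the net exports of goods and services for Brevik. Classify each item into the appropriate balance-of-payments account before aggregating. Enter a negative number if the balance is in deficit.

Goods: 199.5 + 365.5 + 325.0 = 890.0
Services: -108.3 - 145.8 + 130.7 + 329.9 + 82.8 + 108.8 = 398.1
Trade balance = 890.0 + 398.1 = 1288.1
(Excluded from the trade balance — primary income: dividends paid to foreign shareholders of resident firms 70.6, reinvested earnings on direct investment abroad 85.3, interest paid on external government debt 109.0, profits repatriated by foreign-owned firms operating domestically 64.1, compensation paid to foreign seasonal workers 41.1; capital account: sale of embassy land to a foreign government 28.3, debt forgiveness received from foreign official creditors 28.1, acquisition of foreign patents and trademarks (non-produced assets) 19.9; financial account: sale of domestic government bonds to non-residents 341.4, borrowing by resident firms from foreign banks 164.0; secondary income: personal remittances sent abroad by immigrant workers 62.5.)

1288.1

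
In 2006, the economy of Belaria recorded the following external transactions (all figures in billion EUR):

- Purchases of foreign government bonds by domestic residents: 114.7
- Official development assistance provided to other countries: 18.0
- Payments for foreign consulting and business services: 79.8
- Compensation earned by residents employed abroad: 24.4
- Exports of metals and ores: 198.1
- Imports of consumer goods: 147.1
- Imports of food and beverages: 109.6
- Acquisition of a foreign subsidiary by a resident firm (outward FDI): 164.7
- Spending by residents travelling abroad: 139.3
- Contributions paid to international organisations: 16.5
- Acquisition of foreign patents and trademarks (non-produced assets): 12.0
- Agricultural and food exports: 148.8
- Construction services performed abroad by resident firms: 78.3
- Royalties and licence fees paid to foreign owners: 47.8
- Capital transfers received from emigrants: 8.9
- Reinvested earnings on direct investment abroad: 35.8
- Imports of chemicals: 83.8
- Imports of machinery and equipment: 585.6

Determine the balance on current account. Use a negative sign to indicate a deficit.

-742.1

Goods: 198.1 - 109.6 - 147.1 - 585.6 - 83.8 + 148.8 = -579.2
Services: -79.8 - 47.8 + 78.3 - 139.3 = -188.6
Primary income: 24.4 + 35.8 = 60.2
Secondary income: -16.5 - 18.0 = -34.5
Current account = (-579.2) + (-188.6) + 60.2 + (-34.5) = -742.1
(Excluded from the current account — financial account: purchases of foreign government bonds by domestic residents 114.7, acquisition of a foreign subsidiary by a resident firm (outward FDI) 164.7; capital account: acquisition of foreign patents and trademarks (non-produced assets) 12.0, capital transfers received from emigrants 8.9.)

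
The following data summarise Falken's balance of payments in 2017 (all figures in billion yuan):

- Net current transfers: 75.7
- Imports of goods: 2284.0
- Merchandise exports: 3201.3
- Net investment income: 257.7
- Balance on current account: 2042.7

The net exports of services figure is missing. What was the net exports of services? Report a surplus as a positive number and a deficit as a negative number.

Current account = goods balance + services balance + net primary income + net secondary income
Sum of the known components = 1250.7
Net exports of services = CA - (known components) = 2042.7 - 1250.7 = 792.0

792.0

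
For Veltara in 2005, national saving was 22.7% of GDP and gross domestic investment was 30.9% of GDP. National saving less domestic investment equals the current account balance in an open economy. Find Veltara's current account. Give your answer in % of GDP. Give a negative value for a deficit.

CA = S - I = 22.7 - 30.9 = -8.2

-8.2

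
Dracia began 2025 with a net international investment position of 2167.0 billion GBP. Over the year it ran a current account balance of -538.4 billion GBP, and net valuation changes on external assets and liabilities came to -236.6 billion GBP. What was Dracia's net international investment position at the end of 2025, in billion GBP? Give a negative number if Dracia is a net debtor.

1392.0

Change in NIIP = current account + net valuation change = -538.4 + (-236.6) = -775.0
End-of-year NIIP = 2167.0 + (-775.0) = 1392.0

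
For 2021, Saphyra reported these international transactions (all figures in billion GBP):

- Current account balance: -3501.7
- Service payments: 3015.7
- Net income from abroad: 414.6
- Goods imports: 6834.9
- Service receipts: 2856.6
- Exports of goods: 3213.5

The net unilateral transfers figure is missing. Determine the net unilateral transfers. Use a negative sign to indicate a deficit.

Current account = goods balance + services balance + net primary income + net secondary income
Sum of the known components = -3365.9
Net unilateral transfers = CA - (known components) = -3501.7 - (-3365.9) = -135.8

-135.8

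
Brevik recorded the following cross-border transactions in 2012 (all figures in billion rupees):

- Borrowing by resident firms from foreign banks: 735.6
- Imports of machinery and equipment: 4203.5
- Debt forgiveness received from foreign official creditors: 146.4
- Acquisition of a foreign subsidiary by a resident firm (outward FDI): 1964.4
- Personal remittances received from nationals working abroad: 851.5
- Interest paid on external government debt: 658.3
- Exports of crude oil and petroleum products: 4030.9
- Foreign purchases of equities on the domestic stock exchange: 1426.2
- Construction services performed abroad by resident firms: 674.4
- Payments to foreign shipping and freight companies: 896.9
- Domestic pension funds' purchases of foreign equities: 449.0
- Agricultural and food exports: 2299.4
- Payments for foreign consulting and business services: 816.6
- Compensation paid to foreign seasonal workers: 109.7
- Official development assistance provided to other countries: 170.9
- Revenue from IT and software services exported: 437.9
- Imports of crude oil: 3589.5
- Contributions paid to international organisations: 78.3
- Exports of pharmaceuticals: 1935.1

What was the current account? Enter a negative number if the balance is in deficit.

-294.5

Goods: 2299.4 - 4203.5 + 1935.1 + 4030.9 - 3589.5 = 472.4
Services: -816.6 - 896.9 + 437.9 + 674.4 = -601.2
Primary income: -109.7 - 658.3 = -768.0
Secondary income: 851.5 - 170.9 - 78.3 = 602.3
Current account = 472.4 + (-601.2) + (-768.0) + 602.3 = -294.5
(Excluded from the current account — financial account: borrowing by resident firms from foreign banks 735.6, acquisition of a foreign subsidiary by a resident firm (outward FDI) 1964.4, foreign purchases of equities on the domestic stock exchange 1426.2, domestic pension funds' purchases of foreign equities 449.0; capital account: debt forgiveness received from foreign official creditors 146.4.)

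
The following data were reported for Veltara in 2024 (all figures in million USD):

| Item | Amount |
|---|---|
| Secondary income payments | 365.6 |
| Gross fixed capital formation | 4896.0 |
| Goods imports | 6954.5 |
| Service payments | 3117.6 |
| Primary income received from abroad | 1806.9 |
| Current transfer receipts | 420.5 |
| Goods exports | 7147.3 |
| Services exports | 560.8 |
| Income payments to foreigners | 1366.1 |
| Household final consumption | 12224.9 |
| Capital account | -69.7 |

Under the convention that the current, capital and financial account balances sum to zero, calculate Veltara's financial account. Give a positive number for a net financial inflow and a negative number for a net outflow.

1938.0

Goods balance = 7147.3 - 6954.5 = 192.8
Services balance = 560.8 - 3117.6 = -2556.8
Trade balance (goods + services) = 192.8 + (-2556.8) = -2364.0
Net primary income = 1806.9 - 1366.1 = 440.8
Net secondary income = 420.5 - 365.6 = 54.9
Current account = -2364.0 + 440.8 + 54.9 = -1868.3
Financial account = -(-1868.3 + (-69.7)) = 1938.0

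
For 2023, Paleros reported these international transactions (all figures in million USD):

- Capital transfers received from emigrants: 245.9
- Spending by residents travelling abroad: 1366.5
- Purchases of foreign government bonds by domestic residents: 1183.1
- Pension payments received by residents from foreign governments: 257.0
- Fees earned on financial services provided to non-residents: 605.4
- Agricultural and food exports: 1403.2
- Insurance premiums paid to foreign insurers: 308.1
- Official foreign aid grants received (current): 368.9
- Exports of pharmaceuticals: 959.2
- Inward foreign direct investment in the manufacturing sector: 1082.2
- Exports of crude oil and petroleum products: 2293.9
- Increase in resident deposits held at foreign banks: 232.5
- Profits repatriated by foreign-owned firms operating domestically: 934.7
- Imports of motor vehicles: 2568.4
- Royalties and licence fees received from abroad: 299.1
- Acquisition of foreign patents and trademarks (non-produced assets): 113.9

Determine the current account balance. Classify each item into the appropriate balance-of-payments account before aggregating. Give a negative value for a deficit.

Goods: -2568.4 + 1403.2 + 2293.9 + 959.2 = 2087.9
Services: -1366.5 + 605.4 + 299.1 - 308.1 = -770.1
Primary income: -934.7
Secondary income: 368.9 + 257.0 = 625.9
Current account = 2087.9 + (-770.1) + (-934.7) + 625.9 = 1009.0
(Excluded from the current account — capital account: capital transfers received from emigrants 245.9, acquisition of foreign patents and trademarks (non-produced assets) 113.9; financial account: purchases of foreign government bonds by domestic residents 1183.1, inward foreign direct investment in the manufacturing sector 1082.2, increase in resident deposits held at foreign banks 232.5.)

1009.0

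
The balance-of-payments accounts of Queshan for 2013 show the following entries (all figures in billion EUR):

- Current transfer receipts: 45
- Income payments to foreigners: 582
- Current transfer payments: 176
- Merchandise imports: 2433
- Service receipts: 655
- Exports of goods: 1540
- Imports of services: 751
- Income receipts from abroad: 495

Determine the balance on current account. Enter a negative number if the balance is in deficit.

-1207

Goods balance = 1540 - 2433 = -893
Services balance = 655 - 751 = -96
Trade balance (goods + services) = -893 + (-96) = -989
Net primary income = 495 - 582 = -87
Net secondary income = 45 - 176 = -131
Current account = -989 + (-87) + (-131) = -1207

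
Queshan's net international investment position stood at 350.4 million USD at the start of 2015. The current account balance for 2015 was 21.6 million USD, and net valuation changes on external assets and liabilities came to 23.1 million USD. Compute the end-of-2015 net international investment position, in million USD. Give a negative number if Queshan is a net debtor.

Change in NIIP = current account + net valuation change = 21.6 + 23.1 = 44.7
End-of-year NIIP = 350.4 + 44.7 = 395.1

395.1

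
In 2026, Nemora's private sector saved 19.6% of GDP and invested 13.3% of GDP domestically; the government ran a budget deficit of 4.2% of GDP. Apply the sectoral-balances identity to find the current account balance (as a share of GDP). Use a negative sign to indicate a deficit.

2.1

By the sectoral-balances identity, CA = (S_private - I) + (T - G).
Private balance = 19.6 - 13.3 = 6.3
Government balance (T - G) = -4.2
CA = 6.3 + (-4.2) = 2.1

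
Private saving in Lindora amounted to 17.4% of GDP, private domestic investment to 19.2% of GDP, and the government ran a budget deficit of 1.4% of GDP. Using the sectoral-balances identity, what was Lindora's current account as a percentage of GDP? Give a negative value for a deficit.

By the sectoral-balances identity, CA = (S_private - I) + (T - G).
Private balance = 17.4 - 19.2 = -1.8
Government balance (T - G) = -1.4
CA = -1.8 + (-1.4) = -3.2

-3.2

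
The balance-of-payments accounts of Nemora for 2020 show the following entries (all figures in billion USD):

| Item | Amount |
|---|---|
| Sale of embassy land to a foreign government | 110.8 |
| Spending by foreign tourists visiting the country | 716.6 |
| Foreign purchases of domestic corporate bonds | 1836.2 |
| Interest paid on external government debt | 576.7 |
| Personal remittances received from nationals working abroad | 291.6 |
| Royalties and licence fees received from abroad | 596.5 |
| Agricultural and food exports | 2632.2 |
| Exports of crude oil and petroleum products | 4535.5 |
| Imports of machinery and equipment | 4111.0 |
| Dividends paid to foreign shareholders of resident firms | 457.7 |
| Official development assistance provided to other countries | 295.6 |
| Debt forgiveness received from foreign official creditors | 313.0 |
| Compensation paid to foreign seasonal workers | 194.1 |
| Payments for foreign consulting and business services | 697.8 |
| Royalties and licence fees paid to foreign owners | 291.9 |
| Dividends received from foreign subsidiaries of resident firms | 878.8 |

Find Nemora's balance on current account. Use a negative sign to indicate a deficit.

Goods: 2632.2 - 4111.0 + 4535.5 = 3056.7
Services: 596.5 - 291.9 + 716.6 - 697.8 = 323.4
Primary income: -194.1 - 457.7 + 878.8 - 576.7 = -349.7
Secondary income: -295.6 + 291.6 = -4.0
Current account = 3056.7 + 323.4 + (-349.7) + (-4.0) = 3026.4
(Excluded from the current account — capital account: sale of embassy land to a foreign government 110.8, debt forgiveness received from foreign official creditors 313.0; financial account: foreign purchases of domestic corporate bonds 1836.2.)

3026.4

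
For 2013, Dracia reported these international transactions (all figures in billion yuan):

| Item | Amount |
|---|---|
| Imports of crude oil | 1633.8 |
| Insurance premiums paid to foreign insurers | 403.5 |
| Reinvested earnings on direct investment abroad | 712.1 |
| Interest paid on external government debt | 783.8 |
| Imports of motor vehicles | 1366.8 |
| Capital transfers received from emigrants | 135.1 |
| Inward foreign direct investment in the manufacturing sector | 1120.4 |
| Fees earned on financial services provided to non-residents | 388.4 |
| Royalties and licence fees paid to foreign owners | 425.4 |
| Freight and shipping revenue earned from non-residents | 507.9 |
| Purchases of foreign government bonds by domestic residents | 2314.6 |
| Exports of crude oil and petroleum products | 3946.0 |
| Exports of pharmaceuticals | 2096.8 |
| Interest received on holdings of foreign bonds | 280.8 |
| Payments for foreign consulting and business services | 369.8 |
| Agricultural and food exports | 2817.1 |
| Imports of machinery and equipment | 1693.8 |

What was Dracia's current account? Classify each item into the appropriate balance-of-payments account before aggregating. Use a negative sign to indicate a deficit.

Goods: -1366.8 + 2817.1 + 2096.8 + 3946.0 - 1633.8 - 1693.8 = 4165.5
Services: 388.4 - 425.4 - 403.5 + 507.9 - 369.8 = -302.4
Primary income: 280.8 + 712.1 - 783.8 = 209.1
Current account = 4165.5 + (-302.4) + 209.1 = 4072.2
(Excluded from the current account — capital account: capital transfers received from emigrants 135.1; financial account: inward foreign direct investment in the manufacturing sector 1120.4, purchases of foreign government bonds by domestic residents 2314.6.)

4072.2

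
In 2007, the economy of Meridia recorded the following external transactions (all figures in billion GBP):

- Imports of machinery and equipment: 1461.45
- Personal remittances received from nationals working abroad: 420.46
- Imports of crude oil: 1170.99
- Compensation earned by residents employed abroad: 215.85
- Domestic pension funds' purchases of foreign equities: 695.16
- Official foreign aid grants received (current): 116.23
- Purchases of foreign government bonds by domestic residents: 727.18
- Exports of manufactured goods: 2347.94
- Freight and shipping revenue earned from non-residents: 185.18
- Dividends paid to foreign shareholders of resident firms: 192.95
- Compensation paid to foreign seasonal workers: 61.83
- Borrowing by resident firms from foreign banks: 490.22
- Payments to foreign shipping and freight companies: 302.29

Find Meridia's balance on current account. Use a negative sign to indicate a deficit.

Goods: -1170.99 - 1461.45 + 2347.94 = -284.50
Services: 185.18 - 302.29 = -117.11
Primary income: 215.85 - 61.83 - 192.95 = -38.93
Secondary income: 420.46 + 116.23 = 536.69
Current account = (-284.50) + (-117.11) + (-38.93) + 536.69 = 96.15
(Excluded from the current account — financial account: domestic pension funds' purchases of foreign equities 695.16, purchases of foreign government bonds by domestic residents 727.18, borrowing by resident firms from foreign banks 490.22.)

96.15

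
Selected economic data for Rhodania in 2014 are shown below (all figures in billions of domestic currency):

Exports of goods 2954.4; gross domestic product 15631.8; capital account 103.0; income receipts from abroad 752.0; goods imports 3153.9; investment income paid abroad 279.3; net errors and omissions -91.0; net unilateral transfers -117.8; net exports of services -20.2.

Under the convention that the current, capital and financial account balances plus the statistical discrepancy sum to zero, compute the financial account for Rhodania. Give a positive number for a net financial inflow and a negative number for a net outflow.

-147.2

Goods balance = 2954.4 - 3153.9 = -199.5
Services balance = -20.2
Trade balance (goods + services) = -199.5 + (-20.2) = -219.7
Net primary income = 752.0 - 279.3 = 472.7
Net secondary income = -117.8
Current account = -219.7 + 472.7 + (-117.8) = 135.2
Financial account = -(135.2 + 103.0 + (-91.0)) = -147.2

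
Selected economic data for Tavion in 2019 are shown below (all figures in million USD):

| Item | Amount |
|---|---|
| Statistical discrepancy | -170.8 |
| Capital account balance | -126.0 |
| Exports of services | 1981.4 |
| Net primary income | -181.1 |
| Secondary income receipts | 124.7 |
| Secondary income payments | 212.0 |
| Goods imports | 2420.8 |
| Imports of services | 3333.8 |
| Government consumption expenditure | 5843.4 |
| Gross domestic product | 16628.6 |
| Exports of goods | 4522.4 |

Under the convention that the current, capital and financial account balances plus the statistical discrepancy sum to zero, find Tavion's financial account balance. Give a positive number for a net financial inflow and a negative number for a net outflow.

Goods balance = 4522.4 - 2420.8 = 2101.6
Services balance = 1981.4 - 3333.8 = -1352.4
Trade balance (goods + services) = 2101.6 + (-1352.4) = 749.2
Net primary income = -181.1
Net secondary income = 124.7 - 212.0 = -87.3
Current account = 749.2 + (-181.1) + (-87.3) = 480.8
Financial account = -(480.8 + (-126.0) + (-170.8)) = -184.0

-184.0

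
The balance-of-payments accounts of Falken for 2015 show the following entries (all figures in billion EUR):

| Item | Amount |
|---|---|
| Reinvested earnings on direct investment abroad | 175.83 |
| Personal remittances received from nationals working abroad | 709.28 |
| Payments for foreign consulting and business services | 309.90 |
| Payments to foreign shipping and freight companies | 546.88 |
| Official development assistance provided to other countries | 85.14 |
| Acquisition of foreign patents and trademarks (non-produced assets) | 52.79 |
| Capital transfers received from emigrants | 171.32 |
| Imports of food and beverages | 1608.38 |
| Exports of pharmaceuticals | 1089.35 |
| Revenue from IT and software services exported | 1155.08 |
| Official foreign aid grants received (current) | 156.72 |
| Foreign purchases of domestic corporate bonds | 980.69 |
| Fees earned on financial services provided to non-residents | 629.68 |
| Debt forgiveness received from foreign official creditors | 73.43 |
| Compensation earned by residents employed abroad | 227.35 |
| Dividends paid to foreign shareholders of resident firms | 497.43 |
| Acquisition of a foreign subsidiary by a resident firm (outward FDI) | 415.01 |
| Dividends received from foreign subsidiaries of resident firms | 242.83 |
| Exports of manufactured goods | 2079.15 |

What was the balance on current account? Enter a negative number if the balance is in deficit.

Goods: 1089.35 + 2079.15 - 1608.38 = 1560.12
Services: 1155.08 - 546.88 + 629.68 - 309.90 = 927.98
Primary income: 175.83 + 227.35 + 242.83 - 497.43 = 148.58
Secondary income: -85.14 + 156.72 + 709.28 = 780.86
Current account = 1560.12 + 927.98 + 148.58 + 780.86 = 3417.54
(Excluded from the current account — capital account: acquisition of foreign patents and trademarks (non-produced assets) 52.79, capital transfers received from emigrants 171.32, debt forgiveness received from foreign official creditors 73.43; financial account: foreign purchases of domestic corporate bonds 980.69, acquisition of a foreign subsidiary by a resident firm (outward FDI) 415.01.)

3417.54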